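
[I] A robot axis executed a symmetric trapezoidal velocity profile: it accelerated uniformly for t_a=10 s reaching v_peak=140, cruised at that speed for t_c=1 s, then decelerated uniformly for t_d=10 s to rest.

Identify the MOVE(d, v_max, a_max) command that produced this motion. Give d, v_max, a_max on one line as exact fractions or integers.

d=1540 v_max=140 a_max=14

a_max = 140/10 = 14
d_a = ½·140·10 = 700; d_c = 140·1 = 140
d = 2·700 + 140 = 1540
t_c = 1 > 0 → v_max = v_peak = 140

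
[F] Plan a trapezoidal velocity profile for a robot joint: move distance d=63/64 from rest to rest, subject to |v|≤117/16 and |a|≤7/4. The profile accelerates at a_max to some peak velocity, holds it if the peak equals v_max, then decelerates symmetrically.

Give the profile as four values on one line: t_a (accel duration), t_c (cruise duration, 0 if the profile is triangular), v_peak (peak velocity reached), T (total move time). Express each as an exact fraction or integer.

t_a=3/4 t_c=0 v_peak=21/16 T=3/2

vₘ²/aₘ = (117/16)²/(7/4) = 13689/448
63/64 < 13689/448 → triangular
v_peak = √(63/64·7/4) = √(441/256) = 21/16
t_a = (21/16)/(7/4) = 3/4; t_c = 0
T = 2·3/4 = 3/2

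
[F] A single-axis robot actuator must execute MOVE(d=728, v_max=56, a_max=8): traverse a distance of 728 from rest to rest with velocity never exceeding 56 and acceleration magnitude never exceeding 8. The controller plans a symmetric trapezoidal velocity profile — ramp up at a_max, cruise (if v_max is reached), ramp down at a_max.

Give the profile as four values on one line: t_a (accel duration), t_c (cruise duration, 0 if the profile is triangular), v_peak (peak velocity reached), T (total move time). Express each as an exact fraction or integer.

t_a=7 t_c=6 v_peak=56 T=20

(v_max)²/a_max = 56²/8 = 392
728 ≥ 392 → trapezoidal
t_a = 56/8 = 7; v_peak = 56
d_cruise = 728 − 392 = 336; t_c = 336/56 = 6
T = 2·7 + 6 = 20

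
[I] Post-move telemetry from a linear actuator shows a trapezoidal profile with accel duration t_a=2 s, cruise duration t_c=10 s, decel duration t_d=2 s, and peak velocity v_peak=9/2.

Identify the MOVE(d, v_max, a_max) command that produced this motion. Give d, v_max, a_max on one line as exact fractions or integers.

d=54 v_max=9/2 a_max=9/4

a_max = (9/2)/2 = 9/4
d_a = ½·9/2·2 = 9/2; d_c = 9/2·10 = 45
d = 2·9/2 + 45 = 54
t_c = 10 > 0 so v_max = 9/2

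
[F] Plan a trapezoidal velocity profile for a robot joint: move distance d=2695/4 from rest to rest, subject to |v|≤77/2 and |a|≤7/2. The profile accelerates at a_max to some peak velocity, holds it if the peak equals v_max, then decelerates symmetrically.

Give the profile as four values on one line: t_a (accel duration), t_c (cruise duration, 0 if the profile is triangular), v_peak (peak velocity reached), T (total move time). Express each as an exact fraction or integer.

vₘ²/aₘ = (77/2)²/(7/2) = 847/2
2695/4 ≥ 847/2 ⇒ cruise phase
t_a = (77/2)/(7/2) = 11; v_peak = 77/2
d_cruise = 2695/4 − 847/2 = 1001/4; t_c = (1001/4)/(77/2) = 13/2
T = 2·11 + 13/2 = 57/2

t_a=11 t_c=13/2 v_peak=77/2 T=57/2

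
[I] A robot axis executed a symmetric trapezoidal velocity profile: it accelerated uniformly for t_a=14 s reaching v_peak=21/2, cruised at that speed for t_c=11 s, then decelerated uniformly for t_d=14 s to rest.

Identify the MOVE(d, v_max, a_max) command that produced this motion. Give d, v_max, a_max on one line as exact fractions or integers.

d=525/2 v_max=21/2 a_max=3/4

a_max = (21/2)/14 = 3/4
d_a = ½·21/2·14 = 147/2; d_c = 21/2·11 = 231/2
d = 2·147/2 + 231/2 = 525/2
t_c = 11 > 0 so v_max = 21/2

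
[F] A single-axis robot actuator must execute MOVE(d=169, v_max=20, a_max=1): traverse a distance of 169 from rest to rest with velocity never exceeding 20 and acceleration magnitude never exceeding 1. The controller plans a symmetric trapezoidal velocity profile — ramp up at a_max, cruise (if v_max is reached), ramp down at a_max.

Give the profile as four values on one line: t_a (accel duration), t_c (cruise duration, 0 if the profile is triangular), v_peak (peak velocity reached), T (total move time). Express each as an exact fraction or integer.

v_max²/a_max = 20²/1 = 400
169 < 400 so t_c = 0
v_peak = √(169·1) = √169 = 13
t_a = 13/1 = 13; t_c = 0
T = 2·13 = 26

t_a=13 t_c=0 v_peak=13 T=26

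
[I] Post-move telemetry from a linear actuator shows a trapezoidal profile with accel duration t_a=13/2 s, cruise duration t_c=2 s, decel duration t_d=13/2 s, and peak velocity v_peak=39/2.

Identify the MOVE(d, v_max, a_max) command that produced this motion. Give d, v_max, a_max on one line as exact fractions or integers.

a_max = (39/2)/(13/2) = 3
d_a = ½·39/2·13/2 = 507/8; d_c = 39/2·2 = 39
d = 2·507/8 + 39 = 663/4
t_c = 2 > 0 ⇒ limit active, v_max = 39/2

d=663/4 v_max=39/2 a_max=3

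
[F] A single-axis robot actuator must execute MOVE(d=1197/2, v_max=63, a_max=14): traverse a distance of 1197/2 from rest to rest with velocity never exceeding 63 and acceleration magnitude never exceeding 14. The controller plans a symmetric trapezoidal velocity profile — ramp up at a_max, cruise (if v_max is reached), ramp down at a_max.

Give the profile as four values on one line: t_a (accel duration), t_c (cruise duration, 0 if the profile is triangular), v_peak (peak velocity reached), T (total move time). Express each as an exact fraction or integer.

v_max²/a_max = 63²/14 = 567/2
1197/2 ≥ 567/2 so v_max reached
t_a = 63/14 = 9/2; v_peak = 63
d_cruise = 1197/2 − 567/2 = 315; t_c = 315/63 = 5
T = 2·9/2 + 5 = 14

t_a=9/2 t_c=5 v_peak=63 T=14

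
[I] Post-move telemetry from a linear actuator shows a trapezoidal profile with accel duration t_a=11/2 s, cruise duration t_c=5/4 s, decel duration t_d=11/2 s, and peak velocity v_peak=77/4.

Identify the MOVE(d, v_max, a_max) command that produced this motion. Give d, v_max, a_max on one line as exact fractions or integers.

d=2079/16 v_max=77/4 a_max=7/2

a_max = (77/4)/(11/2) = 7/2
d_a = ½·77/4·11/2 = 847/16; d_c = 77/4·5/4 = 385/16
d = 2·847/16 + 385/16 = 2079/16
t_c = 5/4 > 0 → v_max = v_peak = 77/4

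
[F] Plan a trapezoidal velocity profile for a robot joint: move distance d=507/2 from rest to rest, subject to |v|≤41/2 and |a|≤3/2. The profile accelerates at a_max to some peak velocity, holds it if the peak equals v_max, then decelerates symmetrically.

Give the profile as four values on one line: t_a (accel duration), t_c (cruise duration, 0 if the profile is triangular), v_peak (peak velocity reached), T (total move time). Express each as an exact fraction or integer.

t_a=13 t_c=0 v_peak=39/2 T=26

v_max²/a_max = (41/2)²/(3/2) = 1681/6
507/2 < 1681/6 → triangular
v_peak = √(507/2·3/2) = √(1521/4) = 39/2
t_a = (39/2)/(3/2) = 13; t_c = 0
T = 2·13 = 26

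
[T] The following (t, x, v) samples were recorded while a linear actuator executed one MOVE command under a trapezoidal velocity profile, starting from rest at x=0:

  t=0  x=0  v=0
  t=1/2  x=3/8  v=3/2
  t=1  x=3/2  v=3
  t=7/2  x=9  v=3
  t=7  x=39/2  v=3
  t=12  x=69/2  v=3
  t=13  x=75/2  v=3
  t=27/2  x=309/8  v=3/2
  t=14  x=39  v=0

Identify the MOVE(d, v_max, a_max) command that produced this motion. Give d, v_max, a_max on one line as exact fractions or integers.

d=39 v_max=3 a_max=3

final state: t=14, x=39, v=0 → d = 39
a_max = (3/2−0)/(1/2−0) = 3
max v = 3 over t∈[1,13] → v_max = 3
check: 3·(1+12) = 39 ✓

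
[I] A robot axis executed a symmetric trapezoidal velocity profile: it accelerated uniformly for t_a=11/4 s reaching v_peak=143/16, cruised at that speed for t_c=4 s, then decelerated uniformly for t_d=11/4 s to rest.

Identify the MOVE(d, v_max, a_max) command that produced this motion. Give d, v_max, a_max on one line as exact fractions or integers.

a_max = (143/16)/(11/4) = 13/4
d_a = ½·143/16·11/4 = 1573/128; d_c = 143/16·4 = 143/4
d = 2·1573/128 + 143/4 = 3861/64
t_c = 4 > 0 so v_max = 143/16

d=3861/64 v_max=143/16 a_max=13/4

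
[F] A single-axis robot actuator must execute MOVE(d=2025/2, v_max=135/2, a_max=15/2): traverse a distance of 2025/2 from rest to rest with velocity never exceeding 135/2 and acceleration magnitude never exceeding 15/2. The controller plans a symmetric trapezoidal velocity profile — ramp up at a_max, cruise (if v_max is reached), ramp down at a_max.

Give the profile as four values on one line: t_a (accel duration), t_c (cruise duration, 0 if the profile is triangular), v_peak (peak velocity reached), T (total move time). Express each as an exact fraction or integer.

(v_max)²/a_max = (135/2)²/(15/2) = 1215/2
2025/2 ≥ 1215/2 → trapezoidal
t_a = (135/2)/(15/2) = 9; v_peak = 135/2
d_cruise = 2025/2 − 1215/2 = 405; t_c = 405/(135/2) = 6
T = 2·9 + 6 = 24

t_a=9 t_c=6 v_peak=135/2 T=24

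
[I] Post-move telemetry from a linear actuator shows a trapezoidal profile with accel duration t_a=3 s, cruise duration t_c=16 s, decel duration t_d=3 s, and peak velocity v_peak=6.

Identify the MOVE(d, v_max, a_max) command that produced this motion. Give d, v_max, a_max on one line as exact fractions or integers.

a_max = 6/3 = 2
d_a = ½·6·3 = 9; d_c = 6·16 = 96
d = 2·9 + 96 = 114
t_c = 16 > 0 so v_max = 6

d=114 v_max=6 a_max=2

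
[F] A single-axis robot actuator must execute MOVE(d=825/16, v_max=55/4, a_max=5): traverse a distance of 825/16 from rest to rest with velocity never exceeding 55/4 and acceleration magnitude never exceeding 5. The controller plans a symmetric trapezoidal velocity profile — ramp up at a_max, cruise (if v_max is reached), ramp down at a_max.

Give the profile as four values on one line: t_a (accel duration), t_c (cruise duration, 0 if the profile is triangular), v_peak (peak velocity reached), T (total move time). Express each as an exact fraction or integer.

v_max²/a_max = (55/4)²/5 = 605/16
825/16 ≥ 605/16 so v_max reached
t_a = (55/4)/5 = 11/4; v_peak = 55/4
d_cruise = 825/16 − 605/16 = 55/4; t_c = (55/4)/(55/4) = 1
T = 2·11/4 + 1 = 13/2

t_a=11/4 t_c=1 v_peak=55/4 T=13/2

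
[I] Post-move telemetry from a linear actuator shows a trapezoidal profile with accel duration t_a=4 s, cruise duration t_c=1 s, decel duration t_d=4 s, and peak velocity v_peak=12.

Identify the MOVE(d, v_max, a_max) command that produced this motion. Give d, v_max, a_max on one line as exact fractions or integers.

a_max = 12/4 = 3
d_a = ½·12·4 = 24; d_c = 12·1 = 12
d = 2·24 + 12 = 60
t_c = 1 > 0 so v_max = 12

d=60 v_max=12 a_max=3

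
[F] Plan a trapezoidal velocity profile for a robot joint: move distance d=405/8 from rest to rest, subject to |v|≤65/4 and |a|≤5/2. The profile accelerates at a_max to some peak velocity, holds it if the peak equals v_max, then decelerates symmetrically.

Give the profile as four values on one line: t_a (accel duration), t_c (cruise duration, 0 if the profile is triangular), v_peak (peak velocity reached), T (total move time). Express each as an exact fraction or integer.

v_max²/a_max = (65/4)²/(5/2) = 845/8
405/8 < 845/8 ⇒ no cruise
v_peak = √(405/8·5/2) = √(2025/16) = 45/4
t_a = (45/4)/(5/2) = 9/2; t_c = 0
T = 2·9/2 = 9

t_a=9/2 t_c=0 v_peak=45/4 T=9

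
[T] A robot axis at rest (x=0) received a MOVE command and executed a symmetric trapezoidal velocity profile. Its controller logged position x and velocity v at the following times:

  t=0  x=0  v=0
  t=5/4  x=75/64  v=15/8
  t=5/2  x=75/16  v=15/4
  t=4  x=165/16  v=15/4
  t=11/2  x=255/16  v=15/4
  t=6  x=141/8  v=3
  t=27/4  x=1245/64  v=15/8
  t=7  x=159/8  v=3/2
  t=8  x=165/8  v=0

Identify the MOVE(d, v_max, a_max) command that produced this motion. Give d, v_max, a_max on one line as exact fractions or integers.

final state: t=8, x=165/8, v=0 → d = 165/8
a_max = (15/8−0)/(5/4−0) = 3/2
max v = 15/4 over t∈[5/2,11/2] → v_max = 15/4
check: 15/4·(5/2+3) = 165/8 ✓

d=165/8 v_max=15/4 a_max=3/2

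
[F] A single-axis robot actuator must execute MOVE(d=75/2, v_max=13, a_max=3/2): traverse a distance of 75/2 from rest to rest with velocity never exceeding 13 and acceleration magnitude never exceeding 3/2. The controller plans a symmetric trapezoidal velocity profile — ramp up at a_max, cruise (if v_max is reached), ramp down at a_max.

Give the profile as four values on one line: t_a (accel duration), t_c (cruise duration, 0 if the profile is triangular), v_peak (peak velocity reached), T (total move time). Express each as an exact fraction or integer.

v_max²/a_max = 13²/(3/2) = 338/3
75/2 < 338/3 → triangular
v_peak = √(75/2·3/2) = √(225/4) = 15/2
t_a = (15/2)/(3/2) = 5; t_c = 0
T = 2·5 = 10

t_a=5 t_c=0 v_peak=15/2 T=10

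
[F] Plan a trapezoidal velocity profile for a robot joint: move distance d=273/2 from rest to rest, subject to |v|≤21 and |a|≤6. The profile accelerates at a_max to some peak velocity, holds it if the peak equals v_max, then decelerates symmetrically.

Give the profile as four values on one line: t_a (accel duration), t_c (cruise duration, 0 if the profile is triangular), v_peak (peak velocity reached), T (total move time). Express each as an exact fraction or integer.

vₘ²/aₘ = 21²/6 = 147/2
273/2 ≥ 147/2 so v_max reached
t_a = 21/6 = 7/2; v_peak = 21
d_cruise = 273/2 − 147/2 = 63; t_c = 63/21 = 3
T = 2·7/2 + 3 = 10

t_a=7/2 t_c=3 v_peak=21 T=10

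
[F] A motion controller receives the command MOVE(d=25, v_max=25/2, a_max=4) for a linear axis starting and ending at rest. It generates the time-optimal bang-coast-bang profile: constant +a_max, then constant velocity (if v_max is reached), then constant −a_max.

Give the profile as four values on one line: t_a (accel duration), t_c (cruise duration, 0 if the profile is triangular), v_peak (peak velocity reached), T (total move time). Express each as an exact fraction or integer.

vₘ²/aₘ = (25/2)²/4 = 625/16
25 < 625/16 → triangular
v_peak = √(25·4) = √100 = 10
t_a = 10/4 = 5/2; t_c = 0
T = 2·5/2 = 5

t_a=5/2 t_c=0 v_peak=10 T=5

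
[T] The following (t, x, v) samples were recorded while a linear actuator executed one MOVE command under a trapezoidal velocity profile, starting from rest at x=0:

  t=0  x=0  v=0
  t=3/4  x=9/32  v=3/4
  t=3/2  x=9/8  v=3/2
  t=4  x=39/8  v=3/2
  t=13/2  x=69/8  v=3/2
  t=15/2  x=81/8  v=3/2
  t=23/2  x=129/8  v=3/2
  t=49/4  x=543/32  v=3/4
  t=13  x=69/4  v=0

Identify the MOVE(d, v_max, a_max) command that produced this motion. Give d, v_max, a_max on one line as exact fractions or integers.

final state: t=13, x=69/4, v=0 → d = 69/4
a_max = (3/4−0)/(3/4−0) = 1
max v = 3/2 over t∈[3/2,23/2] → v_max = 3/2
check: 3/2·(3/2+10) = 69/4 ✓

d=69/4 v_max=3/2 a_max=1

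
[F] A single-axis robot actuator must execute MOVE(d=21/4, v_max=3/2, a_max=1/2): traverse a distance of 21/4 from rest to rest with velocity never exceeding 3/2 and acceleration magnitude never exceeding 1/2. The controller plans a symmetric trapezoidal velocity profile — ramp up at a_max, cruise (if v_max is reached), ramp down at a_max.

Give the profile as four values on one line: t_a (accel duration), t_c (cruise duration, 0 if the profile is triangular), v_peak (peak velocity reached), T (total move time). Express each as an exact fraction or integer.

v_max²/a_max = (3/2)²/(1/2) = 9/2
21/4 ≥ 9/2 ⇒ cruise phase
t_a = (3/2)/(1/2) = 3; v_peak = 3/2
d_cruise = 21/4 − 9/2 = 3/4; t_c = (3/4)/(3/2) = 1/2
T = 2·3 + 1/2 = 13/2

t_a=3 t_c=1/2 v_peak=3/2 T=13/2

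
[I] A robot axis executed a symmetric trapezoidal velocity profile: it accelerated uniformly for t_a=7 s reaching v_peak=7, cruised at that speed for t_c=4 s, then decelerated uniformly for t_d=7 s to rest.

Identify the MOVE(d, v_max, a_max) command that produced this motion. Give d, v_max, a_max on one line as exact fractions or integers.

a_max = 7/7 = 1
d_a = ½·7·7 = 49/2; d_c = 7·4 = 28
d = 2·49/2 + 28 = 77
t_c = 4 > 0 → v_max = v_peak = 7

d=77 v_max=7 a_max=1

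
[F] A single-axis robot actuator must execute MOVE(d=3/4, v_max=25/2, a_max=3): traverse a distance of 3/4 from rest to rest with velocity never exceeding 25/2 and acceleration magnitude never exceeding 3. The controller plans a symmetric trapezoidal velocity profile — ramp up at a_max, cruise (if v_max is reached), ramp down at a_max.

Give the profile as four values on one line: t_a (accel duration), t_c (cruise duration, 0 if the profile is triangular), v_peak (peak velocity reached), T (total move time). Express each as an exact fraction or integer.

t_a=1/2 t_c=0 v_peak=3/2 T=1

vₘ²/aₘ = (25/2)²/3 = 625/12
3/4 < 625/12 ⇒ no cruise
v_peak = √(3/4·3) = √(9/4) = 3/2
t_a = (3/2)/3 = 1/2; t_c = 0
T = 2·1/2 = 1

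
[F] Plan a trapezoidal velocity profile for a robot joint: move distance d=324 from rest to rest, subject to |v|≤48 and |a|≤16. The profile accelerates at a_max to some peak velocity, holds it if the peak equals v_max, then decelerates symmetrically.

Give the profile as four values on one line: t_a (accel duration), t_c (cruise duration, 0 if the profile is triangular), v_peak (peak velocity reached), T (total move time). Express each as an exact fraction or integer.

t_a=3 t_c=15/4 v_peak=48 T=39/4

vₘ²/aₘ = 48²/16 = 144
324 ≥ 144 so v_max reached
t_a = 48/16 = 3; v_peak = 48
d_cruise = 324 − 144 = 180; t_c = 180/48 = 15/4
T = 2·3 + 15/4 = 39/4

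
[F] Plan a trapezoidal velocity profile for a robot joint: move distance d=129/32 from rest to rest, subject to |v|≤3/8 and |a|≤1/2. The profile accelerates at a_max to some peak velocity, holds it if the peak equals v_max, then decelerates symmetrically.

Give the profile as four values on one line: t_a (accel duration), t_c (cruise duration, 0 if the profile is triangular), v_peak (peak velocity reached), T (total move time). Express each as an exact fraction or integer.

t_a=3/4 t_c=10 v_peak=3/8 T=23/2

v_max²/a_max = (3/8)²/(1/2) = 9/32
129/32 ≥ 9/32 → trapezoidal
t_a = (3/8)/(1/2) = 3/4; v_peak = 3/8
d_cruise = 129/32 − 9/32 = 15/4; t_c = (15/4)/(3/8) = 10
T = 2·3/4 + 10 = 23/2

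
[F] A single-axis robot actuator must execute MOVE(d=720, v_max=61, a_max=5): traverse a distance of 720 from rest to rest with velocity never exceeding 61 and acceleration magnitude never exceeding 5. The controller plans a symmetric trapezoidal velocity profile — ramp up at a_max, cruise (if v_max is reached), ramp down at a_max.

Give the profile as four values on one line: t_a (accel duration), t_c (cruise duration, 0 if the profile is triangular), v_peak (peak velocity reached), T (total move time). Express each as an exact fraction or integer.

vₘ²/aₘ = 61²/5 = 3721/5
720 < 3721/5 so t_c = 0
v_peak = √(720·5) = √3600 = 60
t_a = 60/5 = 12; t_c = 0
T = 2·12 = 24

t_a=12 t_c=0 v_peak=60 T=24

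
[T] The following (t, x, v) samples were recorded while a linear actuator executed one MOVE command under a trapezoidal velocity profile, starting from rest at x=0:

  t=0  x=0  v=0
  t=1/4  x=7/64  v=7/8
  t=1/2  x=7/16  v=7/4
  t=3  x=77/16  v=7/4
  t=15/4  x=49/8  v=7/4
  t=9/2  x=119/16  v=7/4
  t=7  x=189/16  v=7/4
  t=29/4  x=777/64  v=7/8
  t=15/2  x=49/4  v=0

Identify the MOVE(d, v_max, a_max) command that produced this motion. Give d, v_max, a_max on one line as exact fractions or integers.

final state: t=15/2, x=49/4, v=0 → d = 49/4
a_max = (7/8−0)/(1/4−0) = 7/2
max v = 7/4 over t∈[1/2,7] → v_max = 7/4
check: 7/4·(1/2+13/2) = 49/4 ✓

d=49/4 v_max=7/4 a_max=7/2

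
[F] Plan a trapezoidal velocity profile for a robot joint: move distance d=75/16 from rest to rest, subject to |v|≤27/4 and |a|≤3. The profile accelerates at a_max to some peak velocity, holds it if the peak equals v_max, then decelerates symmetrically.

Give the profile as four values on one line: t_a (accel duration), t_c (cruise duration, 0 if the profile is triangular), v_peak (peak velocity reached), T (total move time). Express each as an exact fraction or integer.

vₘ²/aₘ = (27/4)²/3 = 243/16
75/16 < 243/16 ⇒ no cruise
v_peak = √(75/16·3) = √(225/16) = 15/4
t_a = (15/4)/3 = 5/4; t_c = 0
T = 2·5/4 = 5/2

t_a=5/4 t_c=0 v_peak=15/4 T=5/2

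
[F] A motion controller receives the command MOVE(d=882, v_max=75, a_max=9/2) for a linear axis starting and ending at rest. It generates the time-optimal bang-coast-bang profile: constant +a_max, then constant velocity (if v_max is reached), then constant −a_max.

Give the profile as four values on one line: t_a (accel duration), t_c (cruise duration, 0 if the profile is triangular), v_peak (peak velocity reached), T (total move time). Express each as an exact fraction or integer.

t_a=14 t_c=0 v_peak=63 T=28

vₘ²/aₘ = 75²/(9/2) = 1250
882 < 1250 ⇒ no cruise
v_peak = √(882·9/2) = √3969 = 63
t_a = 63/(9/2) = 14; t_c = 0
T = 2·14 = 28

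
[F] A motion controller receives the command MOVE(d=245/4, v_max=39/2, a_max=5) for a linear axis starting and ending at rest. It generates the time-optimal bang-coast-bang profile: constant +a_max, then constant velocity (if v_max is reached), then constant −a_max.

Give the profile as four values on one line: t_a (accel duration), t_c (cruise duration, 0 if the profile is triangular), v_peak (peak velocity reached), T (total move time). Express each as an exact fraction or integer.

t_a=7/2 t_c=0 v_peak=35/2 T=7

v_max²/a_max = (39/2)²/5 = 1521/20
245/4 < 1521/20 → triangular
v_peak = √(245/4·5) = √(1225/4) = 35/2
t_a = (35/2)/5 = 7/2; t_c = 0
T = 2·7/2 = 7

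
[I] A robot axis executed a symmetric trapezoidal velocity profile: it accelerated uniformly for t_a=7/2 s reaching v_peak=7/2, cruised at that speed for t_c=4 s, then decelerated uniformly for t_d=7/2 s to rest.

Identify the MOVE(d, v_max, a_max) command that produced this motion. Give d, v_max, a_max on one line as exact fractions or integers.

d=105/4 v_max=7/2 a_max=1

a_max = (7/2)/(7/2) = 1
d_a = ½·7/2·7/2 = 49/8; d_c = 7/2·4 = 14
d = 2·49/8 + 14 = 105/4
t_c = 4 > 0 → v_max = v_peak = 7/2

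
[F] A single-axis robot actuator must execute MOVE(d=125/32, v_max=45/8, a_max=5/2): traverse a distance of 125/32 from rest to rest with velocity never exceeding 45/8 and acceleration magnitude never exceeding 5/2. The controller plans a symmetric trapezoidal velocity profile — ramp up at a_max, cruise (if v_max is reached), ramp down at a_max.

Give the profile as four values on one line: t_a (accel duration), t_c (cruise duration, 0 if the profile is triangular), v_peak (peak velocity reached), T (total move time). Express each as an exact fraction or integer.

vₘ²/aₘ = (45/8)²/(5/2) = 405/32
125/32 < 405/32 ⇒ no cruise
v_peak = √(125/32·5/2) = √(625/64) = 25/8
t_a = (25/8)/(5/2) = 5/4; t_c = 0
T = 2·5/4 = 5/2

t_a=5/4 t_c=0 v_peak=25/8 T=5/2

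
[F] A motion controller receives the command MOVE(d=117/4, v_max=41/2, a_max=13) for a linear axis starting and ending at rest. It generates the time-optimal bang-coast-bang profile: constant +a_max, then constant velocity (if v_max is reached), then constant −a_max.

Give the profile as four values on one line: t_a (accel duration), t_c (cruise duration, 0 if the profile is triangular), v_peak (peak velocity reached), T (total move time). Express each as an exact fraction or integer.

t_a=3/2 t_c=0 v_peak=39/2 T=3

v_max²/a_max = (41/2)²/13 = 1681/52
117/4 < 1681/52 → triangular
v_peak = √(117/4·13) = √(1521/4) = 39/2
t_a = (39/2)/13 = 3/2; t_c = 0
T = 2·3/2 = 3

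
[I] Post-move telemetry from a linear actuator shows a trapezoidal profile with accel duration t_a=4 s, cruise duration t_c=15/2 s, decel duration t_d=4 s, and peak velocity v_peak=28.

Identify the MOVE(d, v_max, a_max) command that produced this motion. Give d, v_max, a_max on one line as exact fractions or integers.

a_max = 28/4 = 7
d_a = ½·28·4 = 56; d_c = 28·15/2 = 210
d = 2·56 + 210 = 322
t_c = 15/2 > 0 → v_max = v_peak = 28

d=322 v_max=28 a_max=7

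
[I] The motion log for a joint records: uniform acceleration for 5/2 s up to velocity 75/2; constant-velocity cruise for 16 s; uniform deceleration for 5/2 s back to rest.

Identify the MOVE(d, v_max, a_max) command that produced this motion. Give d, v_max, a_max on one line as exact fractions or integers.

d=2775/4 v_max=75/2 a_max=15

a_max = (75/2)/(5/2) = 15
d_a = ½·75/2·5/2 = 375/8; d_c = 75/2·16 = 600
d = 2·375/8 + 600 = 2775/4
t_c = 16 > 0 so v_max = 75/2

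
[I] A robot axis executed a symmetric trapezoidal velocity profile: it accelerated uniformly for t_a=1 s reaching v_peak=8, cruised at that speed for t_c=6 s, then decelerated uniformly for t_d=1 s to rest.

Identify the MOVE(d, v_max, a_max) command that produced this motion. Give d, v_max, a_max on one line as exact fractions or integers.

a_max = 8/1 = 8
d_a = ½·8·1 = 4; d_c = 8·6 = 48
d = 2·4 + 48 = 56
t_c = 6 > 0 so v_max = 8

d=56 v_max=8 a_max=8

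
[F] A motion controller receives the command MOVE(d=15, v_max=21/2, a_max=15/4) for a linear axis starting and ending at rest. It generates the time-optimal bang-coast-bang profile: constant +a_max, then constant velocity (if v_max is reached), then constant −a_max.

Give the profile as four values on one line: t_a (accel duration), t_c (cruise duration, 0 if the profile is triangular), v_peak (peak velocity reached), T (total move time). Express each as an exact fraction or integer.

vₘ²/aₘ = (21/2)²/(15/4) = 147/5
15 < 147/5 → triangular
v_peak = √(15·15/4) = √(225/4) = 15/2
t_a = (15/2)/(15/4) = 2; t_c = 0
T = 2·2 = 4

t_a=2 t_c=0 v_peak=15/2 T=4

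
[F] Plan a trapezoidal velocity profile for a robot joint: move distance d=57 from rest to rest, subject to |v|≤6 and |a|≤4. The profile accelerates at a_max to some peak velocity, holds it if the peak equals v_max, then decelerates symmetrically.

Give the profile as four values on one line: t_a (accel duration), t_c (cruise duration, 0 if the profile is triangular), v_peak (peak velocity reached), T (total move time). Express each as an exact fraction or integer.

t_a=3/2 t_c=8 v_peak=6 T=11

vₘ²/aₘ = 6²/4 = 9
57 ≥ 9 ⇒ cruise phase
t_a = 6/4 = 3/2; v_peak = 6
d_cruise = 57 − 9 = 48; t_c = 48/6 = 8
T = 2·3/2 + 8 = 11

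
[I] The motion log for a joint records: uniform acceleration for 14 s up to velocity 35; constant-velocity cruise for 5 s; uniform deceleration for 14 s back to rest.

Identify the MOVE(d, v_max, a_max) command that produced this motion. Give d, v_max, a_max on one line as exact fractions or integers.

a_max = 35/14 = 5/2
d_a = ½·35·14 = 245; d_c = 35·5 = 175
d = 2·245 + 175 = 665
t_c = 5 > 0 → v_max = v_peak = 35

d=665 v_max=35 a_max=5/2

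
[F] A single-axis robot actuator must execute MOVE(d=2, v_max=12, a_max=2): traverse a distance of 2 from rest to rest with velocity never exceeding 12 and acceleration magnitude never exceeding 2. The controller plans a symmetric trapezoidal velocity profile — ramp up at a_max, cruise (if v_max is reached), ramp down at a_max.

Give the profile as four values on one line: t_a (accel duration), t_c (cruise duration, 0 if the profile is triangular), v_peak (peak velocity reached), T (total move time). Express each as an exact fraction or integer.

v_max²/a_max = 12²/2 = 72
2 < 72 → triangular
v_peak = √(2·2) = √4 = 2
t_a = 2/2 = 1; t_c = 0
T = 2·1 = 2

t_a=1 t_c=0 v_peak=2 T=2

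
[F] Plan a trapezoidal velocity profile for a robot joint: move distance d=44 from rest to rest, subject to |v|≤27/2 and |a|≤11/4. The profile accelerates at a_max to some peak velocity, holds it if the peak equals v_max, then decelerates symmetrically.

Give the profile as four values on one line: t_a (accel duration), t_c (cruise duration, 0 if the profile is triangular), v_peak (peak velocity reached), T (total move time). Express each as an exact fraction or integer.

v_max²/a_max = (27/2)²/(11/4) = 729/11
44 < 729/11 → triangular
v_peak = √(44·11/4) = √121 = 11
t_a = 11/(11/4) = 4; t_c = 0
T = 2·4 = 8

t_a=4 t_c=0 v_peak=11 T=8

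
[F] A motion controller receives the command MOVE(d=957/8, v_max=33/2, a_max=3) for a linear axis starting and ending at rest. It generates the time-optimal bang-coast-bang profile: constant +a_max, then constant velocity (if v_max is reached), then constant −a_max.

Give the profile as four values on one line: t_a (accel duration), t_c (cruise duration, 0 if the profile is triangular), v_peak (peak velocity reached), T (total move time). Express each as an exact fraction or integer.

(v_max)²/a_max = (33/2)²/3 = 363/4
957/8 ≥ 363/4 ⇒ cruise phase
t_a = (33/2)/3 = 11/2; v_peak = 33/2
d_cruise = 957/8 − 363/4 = 231/8; t_c = (231/8)/(33/2) = 7/4
T = 2·11/2 + 7/4 = 51/4

t_a=11/2 t_c=7/4 v_peak=33/2 T=51/4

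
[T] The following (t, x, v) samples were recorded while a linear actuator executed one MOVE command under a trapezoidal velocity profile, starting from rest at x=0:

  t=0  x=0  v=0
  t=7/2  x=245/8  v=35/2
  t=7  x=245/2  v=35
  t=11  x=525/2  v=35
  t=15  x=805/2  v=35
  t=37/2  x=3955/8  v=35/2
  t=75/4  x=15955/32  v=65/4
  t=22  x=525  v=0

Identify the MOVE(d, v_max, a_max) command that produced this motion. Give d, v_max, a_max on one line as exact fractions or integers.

final state: t=22, x=525, v=0 → d = 525
a_max = (35/2−0)/(7/2−0) = 5
max v = 35 over t∈[7,15] → v_max = 35
check: 35·(7+8) = 525 ✓

d=525 v_max=35 a_max=5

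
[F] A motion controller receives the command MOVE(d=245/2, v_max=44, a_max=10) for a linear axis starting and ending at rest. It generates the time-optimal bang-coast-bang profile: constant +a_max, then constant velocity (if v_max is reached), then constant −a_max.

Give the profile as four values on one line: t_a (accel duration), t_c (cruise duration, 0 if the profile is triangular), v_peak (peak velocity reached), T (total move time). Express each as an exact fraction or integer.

vₘ²/aₘ = 44²/10 = 968/5
245/2 < 968/5 ⇒ no cruise
v_peak = √(245/2·10) = √1225 = 35
t_a = 35/10 = 7/2; t_c = 0
T = 2·7/2 = 7

t_a=7/2 t_c=0 v_peak=35 T=7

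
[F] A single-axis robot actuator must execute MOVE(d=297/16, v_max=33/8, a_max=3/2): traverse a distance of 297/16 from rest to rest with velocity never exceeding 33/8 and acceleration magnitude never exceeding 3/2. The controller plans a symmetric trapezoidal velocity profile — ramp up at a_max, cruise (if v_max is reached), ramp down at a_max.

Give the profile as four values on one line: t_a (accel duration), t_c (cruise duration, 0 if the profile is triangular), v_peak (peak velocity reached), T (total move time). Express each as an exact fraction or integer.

(v_max)²/a_max = (33/8)²/(3/2) = 363/32
297/16 ≥ 363/32 so v_max reached
t_a = (33/8)/(3/2) = 11/4; v_peak = 33/8
d_cruise = 297/16 − 363/32 = 231/32; t_c = (231/32)/(33/8) = 7/4
T = 2·11/4 + 7/4 = 29/4

t_a=11/4 t_c=7/4 v_peak=33/8 T=29/4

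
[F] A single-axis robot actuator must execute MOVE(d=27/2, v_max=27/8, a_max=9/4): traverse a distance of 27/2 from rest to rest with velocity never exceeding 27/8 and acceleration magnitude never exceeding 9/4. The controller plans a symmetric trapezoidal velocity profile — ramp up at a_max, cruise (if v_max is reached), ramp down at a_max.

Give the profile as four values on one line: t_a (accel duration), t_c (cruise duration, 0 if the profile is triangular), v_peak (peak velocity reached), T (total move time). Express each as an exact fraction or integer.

t_a=3/2 t_c=5/2 v_peak=27/8 T=11/2

vₘ²/aₘ = (27/8)²/(9/4) = 81/16
27/2 ≥ 81/16 so v_max reached
t_a = (27/8)/(9/4) = 3/2; v_peak = 27/8
d_cruise = 27/2 − 81/16 = 135/16; t_c = (135/16)/(27/8) = 5/2
T = 2·3/2 + 5/2 = 11/2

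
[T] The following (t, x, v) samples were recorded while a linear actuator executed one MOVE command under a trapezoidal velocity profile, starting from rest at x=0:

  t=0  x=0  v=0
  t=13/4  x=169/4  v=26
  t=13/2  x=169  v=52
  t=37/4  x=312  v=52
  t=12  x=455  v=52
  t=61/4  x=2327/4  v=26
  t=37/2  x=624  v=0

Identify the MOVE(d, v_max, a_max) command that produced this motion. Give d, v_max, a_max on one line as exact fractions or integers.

final state: t=37/2, x=624, v=0 → d = 624
a_max = (26−0)/(13/4−0) = 8
max v = 52 over t∈[13/2,12] → v_max = 52
check: 52·(13/2+11/2) = 624 ✓

d=624 v_max=52 a_max=8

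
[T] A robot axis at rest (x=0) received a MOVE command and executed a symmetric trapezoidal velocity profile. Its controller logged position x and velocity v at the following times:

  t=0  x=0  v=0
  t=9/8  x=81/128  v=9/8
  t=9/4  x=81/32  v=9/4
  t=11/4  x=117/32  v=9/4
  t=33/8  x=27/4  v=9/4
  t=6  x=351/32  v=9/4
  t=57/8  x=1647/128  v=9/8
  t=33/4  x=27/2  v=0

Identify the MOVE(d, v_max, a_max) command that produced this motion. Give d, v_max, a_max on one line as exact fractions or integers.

d=27/2 v_max=9/4 a_max=1

final state: t=33/4, x=27/2, v=0 → d = 27/2
a_max = (9/8−0)/(9/8−0) = 1
max v = 9/4 over t∈[9/4,6] → v_max = 9/4
check: 9/4·(9/4+15/4) = 27/2 ✓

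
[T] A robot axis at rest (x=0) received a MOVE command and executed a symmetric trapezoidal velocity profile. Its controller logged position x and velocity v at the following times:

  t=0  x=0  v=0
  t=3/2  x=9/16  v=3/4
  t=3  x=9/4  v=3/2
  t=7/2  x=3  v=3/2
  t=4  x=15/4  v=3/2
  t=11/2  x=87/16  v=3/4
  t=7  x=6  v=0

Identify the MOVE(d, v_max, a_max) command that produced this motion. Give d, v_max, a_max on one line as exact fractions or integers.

final state: t=7, x=6, v=0 → d = 6
a_max = (3/4−0)/(3/2−0) = 1/2
max v = 3/2 over t∈[3,4] → v_max = 3/2
check: 3/2·(3+1) = 6 ✓

d=6 v_max=3/2 a_max=1/2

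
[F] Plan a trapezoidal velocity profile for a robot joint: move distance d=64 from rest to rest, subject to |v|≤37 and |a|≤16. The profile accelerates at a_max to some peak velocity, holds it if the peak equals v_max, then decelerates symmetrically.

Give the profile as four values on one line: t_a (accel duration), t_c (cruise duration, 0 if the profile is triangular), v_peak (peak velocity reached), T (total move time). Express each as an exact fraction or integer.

t_a=2 t_c=0 v_peak=32 T=4

v_max²/a_max = 37²/16 = 1369/16
64 < 1369/16 so t_c = 0
v_peak = √(64·16) = √1024 = 32
t_a = 32/16 = 2; t_c = 0
T = 2·2 = 4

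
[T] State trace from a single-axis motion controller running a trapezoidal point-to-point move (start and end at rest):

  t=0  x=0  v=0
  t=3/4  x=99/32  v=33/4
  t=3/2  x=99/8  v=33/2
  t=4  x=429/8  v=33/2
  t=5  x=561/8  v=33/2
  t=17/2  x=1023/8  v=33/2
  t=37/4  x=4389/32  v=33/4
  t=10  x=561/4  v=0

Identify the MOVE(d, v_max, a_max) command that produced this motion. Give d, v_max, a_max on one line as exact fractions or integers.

d=561/4 v_max=33/2 a_max=11

final state: t=10, x=561/4, v=0 → d = 561/4
a_max = (33/4−0)/(3/4−0) = 11
max v = 33/2 over t∈[3/2,17/2] → v_max = 33/2
check: 33/2·(3/2+7) = 561/4 ✓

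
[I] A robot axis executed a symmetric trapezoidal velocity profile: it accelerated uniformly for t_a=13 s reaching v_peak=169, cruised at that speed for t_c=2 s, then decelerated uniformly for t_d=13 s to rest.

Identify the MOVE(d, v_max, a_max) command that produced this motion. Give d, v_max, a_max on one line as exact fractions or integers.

a_max = 169/13 = 13
d_a = ½·169·13 = 2197/2; d_c = 169·2 = 338
d = 2·2197/2 + 338 = 2535
t_c = 2 > 0 ⇒ limit active, v_max = 169

d=2535 v_max=169 a_max=13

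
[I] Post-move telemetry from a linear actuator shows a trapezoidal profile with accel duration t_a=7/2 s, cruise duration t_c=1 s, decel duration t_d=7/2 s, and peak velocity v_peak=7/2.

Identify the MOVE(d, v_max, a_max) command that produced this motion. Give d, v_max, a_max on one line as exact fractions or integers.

a_max = (7/2)/(7/2) = 1
d_a = ½·7/2·7/2 = 49/8; d_c = 7/2·1 = 7/2
d = 2·49/8 + 7/2 = 63/4
t_c = 1 > 0 → v_max = v_peak = 7/2

d=63/4 v_max=7/2 a_max=1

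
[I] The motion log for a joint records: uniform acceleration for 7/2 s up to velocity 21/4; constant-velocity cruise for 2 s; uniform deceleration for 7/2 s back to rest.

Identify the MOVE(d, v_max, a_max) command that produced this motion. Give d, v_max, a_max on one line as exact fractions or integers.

d=231/8 v_max=21/4 a_max=3/2

a_max = (21/4)/(7/2) = 3/2
d_a = ½·21/4·7/2 = 147/16; d_c = 21/4·2 = 21/2
d = 2·147/16 + 21/2 = 231/8
t_c = 2 > 0 ⇒ limit active, v_max = 21/4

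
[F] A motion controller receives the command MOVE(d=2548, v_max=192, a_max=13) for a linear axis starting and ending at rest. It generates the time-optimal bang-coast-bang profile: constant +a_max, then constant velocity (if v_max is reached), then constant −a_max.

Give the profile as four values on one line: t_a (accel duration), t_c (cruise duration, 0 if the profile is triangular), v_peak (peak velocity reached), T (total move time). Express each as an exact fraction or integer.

t_a=14 t_c=0 v_peak=182 T=28

v_max²/a_max = 192²/13 = 36864/13
2548 < 36864/13 → triangular
v_peak = √(2548·13) = √33124 = 182
t_a = 182/13 = 14; t_c = 0
T = 2·14 = 28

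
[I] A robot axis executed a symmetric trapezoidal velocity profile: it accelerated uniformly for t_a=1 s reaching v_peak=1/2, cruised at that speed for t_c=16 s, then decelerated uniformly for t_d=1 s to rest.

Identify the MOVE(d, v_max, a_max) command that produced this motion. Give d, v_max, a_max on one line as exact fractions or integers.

a_max = (1/2)/1 = 1/2
d_a = ½·1/2·1 = 1/4; d_c = 1/2·16 = 8
d = 2·1/4 + 8 = 17/2
t_c = 16 > 0 → v_max = v_peak = 1/2

d=17/2 v_max=1/2 a_max=1/2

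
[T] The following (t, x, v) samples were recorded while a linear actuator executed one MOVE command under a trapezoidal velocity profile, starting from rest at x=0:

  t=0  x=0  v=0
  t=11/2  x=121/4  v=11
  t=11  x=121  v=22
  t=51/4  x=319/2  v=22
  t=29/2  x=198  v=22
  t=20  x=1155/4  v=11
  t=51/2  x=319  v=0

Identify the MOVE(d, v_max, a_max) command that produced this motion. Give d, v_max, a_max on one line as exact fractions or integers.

final state: t=51/2, x=319, v=0 → d = 319
a_max = (11−0)/(11/2−0) = 2
max v = 22 over t∈[11,29/2] → v_max = 22
check: 22·(11+7/2) = 319 ✓

d=319 v_max=22 a_max=2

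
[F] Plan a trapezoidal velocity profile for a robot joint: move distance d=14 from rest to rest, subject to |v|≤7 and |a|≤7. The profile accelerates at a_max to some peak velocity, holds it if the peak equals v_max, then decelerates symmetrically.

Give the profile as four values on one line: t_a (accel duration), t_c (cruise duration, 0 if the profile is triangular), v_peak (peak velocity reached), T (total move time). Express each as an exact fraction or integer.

v_max²/a_max = 7²/7 = 7
14 ≥ 7 ⇒ cruise phase
t_a = 7/7 = 1; v_peak = 7
d_cruise = 14 − 7 = 7; t_c = 7/7 = 1
T = 2·1 + 1 = 3

t_a=1 t_c=1 v_peak=7 T=3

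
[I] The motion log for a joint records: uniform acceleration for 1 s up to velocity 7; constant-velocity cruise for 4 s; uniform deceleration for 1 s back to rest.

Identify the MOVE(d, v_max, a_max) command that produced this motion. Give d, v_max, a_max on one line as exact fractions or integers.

a_max = 7/1 = 7
d_a = ½·7·1 = 7/2; d_c = 7·4 = 28
d = 2·7/2 + 28 = 35
t_c = 4 > 0 → v_max = v_peak = 7

d=35 v_max=7 a_max=7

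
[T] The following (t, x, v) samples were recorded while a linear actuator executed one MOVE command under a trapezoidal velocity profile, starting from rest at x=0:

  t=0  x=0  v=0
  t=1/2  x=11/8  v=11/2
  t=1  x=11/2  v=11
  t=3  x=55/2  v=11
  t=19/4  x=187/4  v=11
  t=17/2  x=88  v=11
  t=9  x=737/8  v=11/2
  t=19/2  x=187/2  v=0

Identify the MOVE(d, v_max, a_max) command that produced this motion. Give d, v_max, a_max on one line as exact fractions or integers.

d=187/2 v_max=11 a_max=11

final state: t=19/2, x=187/2, v=0 → d = 187/2
a_max = (11/2−0)/(1/2−0) = 11
max v = 11 over t∈[1,17/2] → v_max = 11
check: 11·(1+15/2) = 187/2 ✓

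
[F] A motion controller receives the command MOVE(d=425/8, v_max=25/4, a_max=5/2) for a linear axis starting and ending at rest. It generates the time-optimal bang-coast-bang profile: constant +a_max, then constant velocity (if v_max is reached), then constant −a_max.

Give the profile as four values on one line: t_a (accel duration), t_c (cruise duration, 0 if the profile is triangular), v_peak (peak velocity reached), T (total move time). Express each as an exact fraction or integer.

t_a=5/2 t_c=6 v_peak=25/4 T=11

(v_max)²/a_max = (25/4)²/(5/2) = 125/8
425/8 ≥ 125/8 so v_max reached
t_a = (25/4)/(5/2) = 5/2; v_peak = 25/4
d_cruise = 425/8 − 125/8 = 75/2; t_c = (75/2)/(25/4) = 6
T = 2·5/2 + 6 = 11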